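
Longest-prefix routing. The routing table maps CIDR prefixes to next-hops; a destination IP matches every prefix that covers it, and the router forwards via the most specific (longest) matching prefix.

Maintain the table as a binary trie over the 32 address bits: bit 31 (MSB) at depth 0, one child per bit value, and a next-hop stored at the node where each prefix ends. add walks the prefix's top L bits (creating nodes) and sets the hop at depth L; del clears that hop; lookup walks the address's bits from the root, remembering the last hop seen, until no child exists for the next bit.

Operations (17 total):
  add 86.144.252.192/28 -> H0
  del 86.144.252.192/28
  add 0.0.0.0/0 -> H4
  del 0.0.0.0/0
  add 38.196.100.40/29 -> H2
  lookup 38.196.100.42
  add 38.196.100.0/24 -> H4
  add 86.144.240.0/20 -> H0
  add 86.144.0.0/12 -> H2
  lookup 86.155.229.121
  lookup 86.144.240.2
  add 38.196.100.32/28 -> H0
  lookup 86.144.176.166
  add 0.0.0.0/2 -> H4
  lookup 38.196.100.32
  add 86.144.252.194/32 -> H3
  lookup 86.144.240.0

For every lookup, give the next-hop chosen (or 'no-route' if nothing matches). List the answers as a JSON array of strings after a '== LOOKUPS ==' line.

Process each operation:
  + 86.144.252.192/28 (H0) depth=28
  del 86.144.252.192/28 (clear depth 28)
  + 0.0.0.0/0 (H4) depth=0
  del 0.0.0.0/0 (clear depth 0)
  + 38.196.100.40/29 (H2) depth=29
  Q 38.196.100.42: descend 00100110110001000110010000101 ; hops seen [H2] ; pick H2
  + 38.196.100.0/24 (H4) depth=24
  + 86.144.240.0/20 (H0) depth=20
  + 86.144.0.0/12 (H2) depth=12
  Q 86.155.229.121: descend 010101101001 ; hops seen [H2] ; pick H2
  Q 86.144.240.2: descend 01010110100100001111 ; hops seen [H2,H0] ; pick H0
  + 38.196.100.32/28 (H0) depth=28
  Q 86.144.176.166: descend 01010110100100001 ; hops seen [H2] ; pick H2
  + 0.0.0.0/2 (H4) depth=2
  Q 38.196.100.32: descend 0010011011000100011001000010 ; hops seen [H4,H4,H0] ; pick H0
  + 86.144.252.194/32 (H3) depth=32
  Q 86.144.240.0: descend 01010110100100001111 ; hops seen [H2,H0] ; pick H0

== LOOKUPS ==
["H2","H2","H0","H2","H0","H0"]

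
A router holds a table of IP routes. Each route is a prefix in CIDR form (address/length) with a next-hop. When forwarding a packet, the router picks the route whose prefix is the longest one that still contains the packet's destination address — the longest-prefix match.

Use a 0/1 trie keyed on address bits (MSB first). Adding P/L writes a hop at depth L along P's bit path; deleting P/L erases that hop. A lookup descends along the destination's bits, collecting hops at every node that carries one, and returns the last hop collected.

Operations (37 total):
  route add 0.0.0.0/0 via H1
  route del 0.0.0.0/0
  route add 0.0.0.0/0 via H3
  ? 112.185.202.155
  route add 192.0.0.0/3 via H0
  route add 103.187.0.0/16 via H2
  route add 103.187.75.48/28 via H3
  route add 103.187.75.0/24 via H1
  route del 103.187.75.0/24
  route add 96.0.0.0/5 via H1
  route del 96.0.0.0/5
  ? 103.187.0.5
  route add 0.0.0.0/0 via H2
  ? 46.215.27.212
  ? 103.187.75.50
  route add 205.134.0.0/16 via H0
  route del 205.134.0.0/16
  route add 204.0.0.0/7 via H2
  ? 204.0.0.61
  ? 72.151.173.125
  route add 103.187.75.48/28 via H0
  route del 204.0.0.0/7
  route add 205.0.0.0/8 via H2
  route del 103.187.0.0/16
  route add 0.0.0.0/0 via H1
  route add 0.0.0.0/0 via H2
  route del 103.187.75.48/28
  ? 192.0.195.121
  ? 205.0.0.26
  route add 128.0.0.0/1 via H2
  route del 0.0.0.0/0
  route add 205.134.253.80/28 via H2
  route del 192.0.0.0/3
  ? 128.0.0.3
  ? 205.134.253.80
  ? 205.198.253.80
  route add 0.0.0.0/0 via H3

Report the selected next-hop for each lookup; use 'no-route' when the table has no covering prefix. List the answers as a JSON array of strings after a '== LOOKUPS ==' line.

Trace:
  + 0.0.0.0/0 (H1) depth=0
  del 0.0.0.0/0 (clear depth 0)
  + 0.0.0.0/0 (H3) depth=0
  Q 112.185.202.155: descend ε ; hops seen [H3] ; pick H3
  + 192.0.0.0/3 (H0) depth=3
  + 103.187.0.0/16 (H2) depth=16
  + 103.187.75.48/28 (H3) depth=28
  + 103.187.75.0/24 (H1) depth=24
  del 103.187.75.0/24 (clear depth 24)
  + 96.0.0.0/5 (H1) depth=5
  del 96.0.0.0/5 (clear depth 5)
  Q 103.187.0.5: descend 01100111101110110 ; hops seen [H3,H2] ; pick H2
  + 0.0.0.0/0 (H2) depth=0
  Q 46.215.27.212: descend 0 ; hops seen [H2] ; pick H2
  Q 103.187.75.50: descend 0110011110111011010010110011 ; hops seen [H2,H2,H3] ; pick H3
  + 205.134.0.0/16 (H0) depth=16
  del 205.134.0.0/16 (clear depth 16)
  + 204.0.0.0/7 (H2) depth=7
  Q 204.0.0.61: descend 1100110 ; hops seen [H2,H0,H2] ; pick H2
  Q 72.151.173.125: descend 01 ; hops seen [H2] ; pick H2
  + 103.187.75.48/28 (H0) depth=28
  del 204.0.0.0/7 (clear depth 7)
  + 205.0.0.0/8 (H2) depth=8
  del 103.187.0.0/16 (clear depth 16)
  + 0.0.0.0/0 (H1) depth=0
  + 0.0.0.0/0 (H2) depth=0
  del 103.187.75.48/28 (clear depth 28)
  Q 192.0.195.121: descend 1100 ; hops seen [H2,H0] ; pick H0
  Q 205.0.0.26: descend 11001101 ; hops seen [H2,H0,H2] ; pick H2
  + 128.0.0.0/1 (H2) depth=1
  del 0.0.0.0/0 (clear depth 0)
  + 205.134.253.80/28 (H2) depth=28
  del 192.0.0.0/3 (clear depth 3)
  Q 128.0.0.3: descend 1 ; hops seen [H2] ; pick H2
  Q 205.134.253.80: descend 1100110110000110111111010101 ; hops seen [H2,H2,H2] ; pick H2
  Q 205.198.253.80: descend 110011011 ; hops seen [H2,H2] ; pick H2
  + 0.0.0.0/0 (H3) depth=0

== LOOKUPS ==
["H3","H2","H2","H3","H2","H2","H0","H2","H2","H2","H2"]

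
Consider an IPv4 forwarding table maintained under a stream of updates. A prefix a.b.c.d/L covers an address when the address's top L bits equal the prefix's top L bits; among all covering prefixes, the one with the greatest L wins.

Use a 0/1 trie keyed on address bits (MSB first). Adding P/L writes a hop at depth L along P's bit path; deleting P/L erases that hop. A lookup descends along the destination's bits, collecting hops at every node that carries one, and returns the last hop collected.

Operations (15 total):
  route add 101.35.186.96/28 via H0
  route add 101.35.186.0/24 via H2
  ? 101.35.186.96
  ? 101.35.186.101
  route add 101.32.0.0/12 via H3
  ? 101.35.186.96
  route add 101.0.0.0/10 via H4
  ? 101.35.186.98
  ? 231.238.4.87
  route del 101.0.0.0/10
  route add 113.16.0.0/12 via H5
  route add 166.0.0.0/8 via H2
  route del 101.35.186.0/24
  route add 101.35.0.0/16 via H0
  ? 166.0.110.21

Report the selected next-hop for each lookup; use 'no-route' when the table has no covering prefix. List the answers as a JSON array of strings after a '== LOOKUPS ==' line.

Trace:
  add 101.35.186.96/28 -> H0 at depth 28
  add 101.35.186.0/24 -> H2 at depth 24
  Q 101.35.186.96: descend 0110010100100011101110100110 ; hops seen [H2,H0] ; pick H0
  Q 101.35.186.101: descend 0110010100100011101110100110 ; hops seen [H2,H0] ; pick H0
  add 101.32.0.0/12 -> H3 at depth 12
  Q 101.35.186.96: descend 0110010100100011101110100110 ; hops seen [H3,H2,H0] ; pick H0
  add 101.0.0.0/10 -> H4 at depth 10
  Q 101.35.186.98: descend 0110010100100011101110100110 ; hops seen [H4,H3,H2,H0] ; pick H0
  Q 231.238.4.87: descend ε ; hops seen [∅] ; pick no-route
  del 101.0.0.0/10 (clear depth 10)
  add 113.16.0.0/12 -> H5 at depth 12
  add 166.0.0.0/8 -> H2 at depth 8
  del 101.35.186.0/24 (clear depth 24)
  add 101.35.0.0/16 -> H0 at depth 16
  Q 166.0.110.21: descend 10100110 ; hops seen [H2] ; pick H2

== LOOKUPS ==
["H0","H0","H0","H0","no-route","H2"]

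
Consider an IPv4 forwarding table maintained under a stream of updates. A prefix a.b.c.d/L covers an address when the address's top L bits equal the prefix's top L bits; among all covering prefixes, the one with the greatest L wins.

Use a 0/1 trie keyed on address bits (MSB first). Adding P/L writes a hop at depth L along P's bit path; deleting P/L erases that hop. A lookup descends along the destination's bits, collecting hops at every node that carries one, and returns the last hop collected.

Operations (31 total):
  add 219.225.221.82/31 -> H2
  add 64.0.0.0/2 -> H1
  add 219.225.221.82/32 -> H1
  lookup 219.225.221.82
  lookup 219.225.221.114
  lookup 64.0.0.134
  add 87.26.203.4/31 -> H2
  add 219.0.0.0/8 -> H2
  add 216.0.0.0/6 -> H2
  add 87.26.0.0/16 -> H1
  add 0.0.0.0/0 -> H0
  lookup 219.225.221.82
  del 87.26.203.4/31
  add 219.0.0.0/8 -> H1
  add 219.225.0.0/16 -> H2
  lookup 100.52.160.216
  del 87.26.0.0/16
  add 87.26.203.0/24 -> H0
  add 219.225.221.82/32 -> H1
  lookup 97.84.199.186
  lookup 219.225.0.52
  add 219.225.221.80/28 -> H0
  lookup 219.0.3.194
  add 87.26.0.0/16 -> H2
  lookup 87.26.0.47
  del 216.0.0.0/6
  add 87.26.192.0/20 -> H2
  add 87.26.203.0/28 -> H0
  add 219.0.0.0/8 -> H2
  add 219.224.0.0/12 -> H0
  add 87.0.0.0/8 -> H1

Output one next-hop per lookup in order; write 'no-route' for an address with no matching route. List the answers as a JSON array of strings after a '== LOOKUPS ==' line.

Process each operation:
  + 219.225.221.82/31 (H2) depth=31
  + 64.0.0.0/2 (H1) depth=2
  + 219.225.221.82/32 (H1) depth=32
  Q 219.225.221.82: descend 11011011111000011101110101010010 ; hops seen [H2,H1] ; pick H1
  Q 219.225.221.114: descend 11011011111000011101110101 ; hops seen [∅] ; pick no-route
  Q 64.0.0.134: descend 01 ; hops seen [H1] ; pick H1
  + 87.26.203.4/31 (H2) depth=31
  + 219.0.0.0/8 (H2) depth=8
  + 216.0.0.0/6 (H2) depth=6
  + 87.26.0.0/16 (H1) depth=16
  + 0.0.0.0/0 (H0) depth=0
  Q 219.225.221.82: descend 11011011111000011101110101010010 ; hops seen [H0,H2,H2,H2,H1] ; pick H1
  - 87.26.203.4/31 clear@31
  + 219.0.0.0/8 (H1) depth=8
  + 219.225.0.0/16 (H2) depth=16
  Q 100.52.160.216: descend 01 ; hops seen [H0,H1] ; pick H1
  - 87.26.0.0/16 clear@16
  + 87.26.203.0/24 (H0) depth=24
  + 219.225.221.82/32 (H1) depth=32
  Q 97.84.199.186: descend 01 ; hops seen [H0,H1] ; pick H1
  Q 219.225.0.52: descend 1101101111100001 ; hops seen [H0,H2,H1,H2] ; pick H2
  + 219.225.221.80/28 (H0) depth=28
  Q 219.0.3.194: descend 11011011 ; hops seen [H0,H2,H1] ; pick H1
  + 87.26.0.0/16 (H2) depth=16
  Q 87.26.0.47: descend 0101011100011010 ; hops seen [H0,H1,H2] ; pick H2
  - 216.0.0.0/6 clear@6
  + 87.26.192.0/20 (H2) depth=20
  + 87.26.203.0/28 (H0) depth=28
  + 219.0.0.0/8 (H2) depth=8
  + 219.224.0.0/12 (H0) depth=12
  + 87.0.0.0/8 (H1) depth=8

== LOOKUPS ==
["H1","no-route","H1","H1","H1","H1","H2","H1","H2"]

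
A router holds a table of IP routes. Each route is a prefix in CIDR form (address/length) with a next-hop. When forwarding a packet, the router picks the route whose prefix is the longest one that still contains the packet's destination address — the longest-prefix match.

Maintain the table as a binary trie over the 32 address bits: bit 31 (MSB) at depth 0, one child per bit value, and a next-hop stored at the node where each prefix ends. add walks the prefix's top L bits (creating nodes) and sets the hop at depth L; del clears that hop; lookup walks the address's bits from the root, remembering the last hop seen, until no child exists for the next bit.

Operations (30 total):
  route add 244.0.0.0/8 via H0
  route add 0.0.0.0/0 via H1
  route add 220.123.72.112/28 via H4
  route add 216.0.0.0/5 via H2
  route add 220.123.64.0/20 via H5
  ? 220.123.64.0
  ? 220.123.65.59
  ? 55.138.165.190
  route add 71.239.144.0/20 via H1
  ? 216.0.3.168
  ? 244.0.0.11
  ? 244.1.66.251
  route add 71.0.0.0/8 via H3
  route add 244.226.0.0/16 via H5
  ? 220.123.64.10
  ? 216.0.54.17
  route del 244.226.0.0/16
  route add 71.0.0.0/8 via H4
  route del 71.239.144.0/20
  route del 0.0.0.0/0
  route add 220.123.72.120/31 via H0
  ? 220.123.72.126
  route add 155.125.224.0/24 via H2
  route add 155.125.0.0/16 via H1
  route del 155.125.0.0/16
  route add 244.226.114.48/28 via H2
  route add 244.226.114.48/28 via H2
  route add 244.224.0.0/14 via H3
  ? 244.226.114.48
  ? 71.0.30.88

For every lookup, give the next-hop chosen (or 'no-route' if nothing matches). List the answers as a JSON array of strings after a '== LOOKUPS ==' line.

Trace:
  add 244.0.0.0/8 -> H0 at depth 8
  add 0.0.0.0/0 -> H1 at depth 0
  add 220.123.72.112/28 -> H4 at depth 28
  add 216.0.0.0/5 -> H2 at depth 5
  add 220.123.64.0/20 -> H5 at depth 20
  lookup 220.123.64.0: bits 11011100011110110100 walk d0:H1→d1:-→d2:-→d3:-→d4:-→d5:H2→d6:-→d7:-→d8:-→d9:-→d10:-→d11:-→d12:-→d13:-→d14:-→d15:-→d16:-→d17:-→d18:-→d19:-→d20:H5 -> H5
  lookup 220.123.65.59: bits 11011100011110110100 walk d0:H1→d1:-→d2:-→d3:-→d4:-→d5:H2→d6:-→d7:-→d8:-→d9:-→d10:-→d11:-→d12:-→d13:-→d14:-→d15:-→d16:-→d17:-→d18:-→d19:-→d20:H5 -> H5
  lookup 55.138.165.190: bits ε walk d0:H1 -> H1
  add 71.239.144.0/20 -> H1 at depth 20
  lookup 216.0.3.168: bits 11011 walk d0:H1→d1:-→d2:-→d3:-→d4:-→d5:H2 -> H2
  lookup 244.0.0.11: bits 11110100 walk d0:H1→d1:-→d2:-→d3:-→d4:-→d5:-→d6:-→d7:-→d8:H0 -> H0
  lookup 244.1.66.251: bits 11110100 walk d0:H1→d1:-→d2:-→d3:-→d4:-→d5:-→d6:-→d7:-→d8:H0 -> H0
  add 71.0.0.0/8 -> H3 at depth 8
  add 244.226.0.0/16 -> H5 at depth 16
  lookup 220.123.64.10: bits 11011100011110110100 walk d0:H1→d1:-→d2:-→d3:-→d4:-→d5:H2→d6:-→d7:-→d8:-→d9:-→d10:-→d11:-→d12:-→d13:-→d14:-→d15:-→d16:-→d17:-→d18:-→d19:-→d20:H5 -> H5
  lookup 216.0.54.17: bits 11011 walk d0:H1→d1:-→d2:-→d3:-→d4:-→d5:H2 -> H2
  - 244.226.0.0/16 clear@16
  add 71.0.0.0/8 -> H4 at depth 8
  - 71.239.144.0/20 clear@20
  - 0.0.0.0/0 clear@0
  add 220.123.72.120/31 -> H0 at depth 31
  lookup 220.123.72.126: bits 11011100011110110100100001111 walk d0:-→d1:-→d2:-→d3:-→d4:-→d5:H2→d6:-→d7:-→d8:-→d9:-→d10:-→d11:-→d12:-→d13:-→d14:-→d15:-→d16:-→d17:-→d18:-→d19:-→d20:H5→d21:-→d22:-→d23:-→d24:-→d25:-→d26:-→d27:-→d28:H4→d29:- -> H4
  add 155.125.224.0/24 -> H2 at depth 24
  add 155.125.0.0/16 -> H1 at depth 16
  - 155.125.0.0/16 clear@16
  add 244.226.114.48/28 -> H2 at depth 28
  add 244.226.114.48/28 -> H2 at depth 28
  add 244.224.0.0/14 -> H3 at depth 14
  lookup 244.226.114.48: bits 1111010011100010011100100011 walk d0:-→d1:-→d2:-→d3:-→d4:-→d5:-→d6:-→d7:-→d8:H0→d9:-→d10:-→d11:-→d12:-→d13:-→d14:H3→d15:-→d16:-→d17:-→d18:-→d19:-→d20:-→d21:-→d22:-→d23:-→d24:-→d25:-→d26:-→d27:-→d28:H2 -> H2
  lookup 71.0.30.88: bits 01000111 walk d0:-→d1:-→d2:-→d3:-→d4:-→d5:-→d6:-→d7:-→d8:H4 -> H4

== LOOKUPS ==
["H5","H5","H1","H2","H0","H0","H5","H2","H4","H2","H4"]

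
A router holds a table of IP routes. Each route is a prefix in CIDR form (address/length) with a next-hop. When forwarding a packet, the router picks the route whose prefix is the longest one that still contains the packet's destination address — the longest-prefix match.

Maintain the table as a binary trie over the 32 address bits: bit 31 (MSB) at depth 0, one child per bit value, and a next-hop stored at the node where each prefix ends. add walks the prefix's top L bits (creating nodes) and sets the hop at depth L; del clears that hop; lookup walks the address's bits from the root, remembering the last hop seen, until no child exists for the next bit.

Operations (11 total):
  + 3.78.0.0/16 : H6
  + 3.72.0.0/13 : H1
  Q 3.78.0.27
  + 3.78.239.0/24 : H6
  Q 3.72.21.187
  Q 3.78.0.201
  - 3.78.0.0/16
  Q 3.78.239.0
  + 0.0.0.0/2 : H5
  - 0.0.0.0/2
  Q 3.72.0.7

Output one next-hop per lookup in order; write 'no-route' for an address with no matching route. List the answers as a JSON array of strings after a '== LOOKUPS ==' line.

Apply in order:
  add 3.78.0.0/16 -> H6 at depth 16
  add 3.72.0.0/13 -> H1 at depth 13
  lookup 3.78.0.27: bits 0000001101001110 walk d0:-→d1:-→d2:-→d3:-→d4:-→d5:-→d6:-→d7:-→d8:-→d9:-→d10:-→d11:-→d12:-→d13:H1→d14:-→d15:-→d16:H6 -> H6
  add 3.78.239.0/24 -> H6 at depth 24
  lookup 3.72.21.187: bits 0000001101001 walk d0:-→d1:-→d2:-→d3:-→d4:-→d5:-→d6:-→d7:-→d8:-→d9:-→d10:-→d11:-→d12:-→d13:H1 -> H1
  lookup 3.78.0.201: bits 0000001101001110 walk d0:-→d1:-→d2:-→d3:-→d4:-→d5:-→d6:-→d7:-→d8:-→d9:-→d10:-→d11:-→d12:-→d13:H1→d14:-→d15:-→d16:H6 -> H6
  del 3.78.0.0/16 (clear depth 16)
  lookup 3.78.239.0: bits 000000110100111011101111 walk d0:-→d1:-→d2:-→d3:-→d4:-→d5:-→d6:-→d7:-→d8:-→d9:-→d10:-→d11:-→d12:-→d13:H1→d14:-→d15:-→d16:-→d17:-→d18:-→d19:-→d20:-→d21:-→d22:-→d23:-→d24:H6 -> H6
  add 0.0.0.0/2 -> H5 at depth 2
  del 0.0.0.0/2 (clear depth 2)
  lookup 3.72.0.7: bits 0000001101001 walk d0:-→d1:-→d2:-→d3:-→d4:-→d5:-→d6:-→d7:-→d8:-→d9:-→d10:-→d11:-→d12:-→d13:H1 -> H1

== LOOKUPS ==
["H6","H1","H6","H6","H1"]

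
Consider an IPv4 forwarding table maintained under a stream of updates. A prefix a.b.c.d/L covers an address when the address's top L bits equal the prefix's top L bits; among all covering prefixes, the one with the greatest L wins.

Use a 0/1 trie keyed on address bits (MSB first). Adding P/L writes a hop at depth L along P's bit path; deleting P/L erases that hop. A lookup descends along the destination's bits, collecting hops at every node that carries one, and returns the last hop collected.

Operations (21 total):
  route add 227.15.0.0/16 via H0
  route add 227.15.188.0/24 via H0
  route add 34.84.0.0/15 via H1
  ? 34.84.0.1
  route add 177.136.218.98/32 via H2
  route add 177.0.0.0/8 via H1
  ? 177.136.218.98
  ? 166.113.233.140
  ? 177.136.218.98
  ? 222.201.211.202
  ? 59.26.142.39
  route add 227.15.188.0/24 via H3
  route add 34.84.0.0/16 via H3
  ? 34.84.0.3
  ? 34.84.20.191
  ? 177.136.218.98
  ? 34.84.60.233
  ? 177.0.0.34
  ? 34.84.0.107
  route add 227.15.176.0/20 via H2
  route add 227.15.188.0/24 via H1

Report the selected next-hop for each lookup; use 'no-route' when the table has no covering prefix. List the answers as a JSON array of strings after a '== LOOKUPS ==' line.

Trace:
  add 227.15.0.0/16 -> H0 at depth 16
  add 227.15.188.0/24 -> H0 at depth 24
  add 34.84.0.0/15 -> H1 at depth 15
  ? 34.84.0.1  path d0:-→d1:-→d2:-→d3:-→d4:-→d5:-→d6:-→d7:-→d8:-→d9:-→d10:-→d11:-→d12:-→d13:-→d14:-→d15:H1  best=H1
  add 177.136.218.98/32 -> H2 at depth 32
  add 177.0.0.0/8 -> H1 at depth 8
  ? 177.136.218.98  path d0:-→d1:-→d2:-→d3:-→d4:-→d5:-→d6:-→d7:-→d8:H1→d9:-→d10:-→d11:-→d12:-→d13:-→d14:-→d15:-→d16:-→d17:-→d18:-→d19:-→d20:-→d21:-→d22:-→d23:-→d24:-→d25:-→d26:-→d27:-→d28:-→d29:-→d30:-→d31:-→d32:H2  best=H2
  ? 166.113.233.140  path d0:-→d1:-→d2:-→d3:-  best=no-route
  ? 177.136.218.98  path d0:-→d1:-→d2:-→d3:-→d4:-→d5:-→d6:-→d7:-→d8:H1→d9:-→d10:-→d11:-→d12:-→d13:-→d14:-→d15:-→d16:-→d17:-→d18:-→d19:-→d20:-→d21:-→d22:-→d23:-→d24:-→d25:-→d26:-→d27:-→d28:-→d29:-→d30:-→d31:-→d32:H2  best=H2
  ? 222.201.211.202  path d0:-→d1:-→d2:-  best=no-route
  ? 59.26.142.39  path d0:-→d1:-→d2:-→d3:-  best=no-route
  add 227.15.188.0/24 -> H3 at depth 24
  add 34.84.0.0/16 -> H3 at depth 16
  ? 34.84.0.3  path d0:-→d1:-→d2:-→d3:-→d4:-→d5:-→d6:-→d7:-→d8:-→d9:-→d10:-→d11:-→d12:-→d13:-→d14:-→d15:H1→d16:H3  best=H3
  ? 34.84.20.191  path d0:-→d1:-→d2:-→d3:-→d4:-→d5:-→d6:-→d7:-→d8:-→d9:-→d10:-→d11:-→d12:-→d13:-→d14:-→d15:H1→d16:H3  best=H3
  ? 177.136.218.98  path d0:-→d1:-→d2:-→d3:-→d4:-→d5:-→d6:-→d7:-→d8:H1→d9:-→d10:-→d11:-→d12:-→d13:-→d14:-→d15:-→d16:-→d17:-→d18:-→d19:-→d20:-→d21:-→d22:-→d23:-→d24:-→d25:-→d26:-→d27:-→d28:-→d29:-→d30:-→d31:-→d32:H2  best=H2
  ? 34.84.60.233  path d0:-→d1:-→d2:-→d3:-→d4:-→d5:-→d6:-→d7:-→d8:-→d9:-→d10:-→d11:-→d12:-→d13:-→d14:-→d15:H1→d16:H3  best=H3
  ? 177.0.0.34  path d0:-→d1:-→d2:-→d3:-→d4:-→d5:-→d6:-→d7:-→d8:H1  best=H1
  ? 34.84.0.107  path d0:-→d1:-→d2:-→d3:-→d4:-→d5:-→d6:-→d7:-→d8:-→d9:-→d10:-→d11:-→d12:-→d13:-→d14:-→d15:H1→d16:H3  best=H3
  add 227.15.176.0/20 -> H2 at depth 20
  add 227.15.188.0/24 -> H1 at depth 24

== LOOKUPS ==
["H1","H2","no-route","H2","no-route","no-route","H3","H3","H2","H3","H1","H3"]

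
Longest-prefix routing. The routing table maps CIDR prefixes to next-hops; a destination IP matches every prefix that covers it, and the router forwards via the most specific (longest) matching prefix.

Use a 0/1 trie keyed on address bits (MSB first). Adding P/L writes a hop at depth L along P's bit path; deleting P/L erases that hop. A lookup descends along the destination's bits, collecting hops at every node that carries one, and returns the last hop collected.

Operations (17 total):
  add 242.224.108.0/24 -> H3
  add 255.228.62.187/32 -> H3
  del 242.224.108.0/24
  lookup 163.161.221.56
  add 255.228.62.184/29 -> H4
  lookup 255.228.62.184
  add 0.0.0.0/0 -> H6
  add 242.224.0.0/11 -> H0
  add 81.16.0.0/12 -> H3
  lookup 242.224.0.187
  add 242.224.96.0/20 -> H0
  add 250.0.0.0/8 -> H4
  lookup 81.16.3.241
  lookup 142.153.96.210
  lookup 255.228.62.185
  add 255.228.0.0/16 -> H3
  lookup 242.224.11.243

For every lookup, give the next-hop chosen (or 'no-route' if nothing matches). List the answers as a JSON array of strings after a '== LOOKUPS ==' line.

Process each operation:
  + 242.224.108.0/24 (H3) depth=24
  + 255.228.62.187/32 (H3) depth=32
  - 242.224.108.0/24 clear@24
  lookup 163.161.221.56: bits 1 walk d0:-→d1:- -> no-route
  + 255.228.62.184/29 (H4) depth=29
  lookup 255.228.62.184: bits 111111111110010000111110101110 walk d0:-→d1:-→d2:-→d3:-→d4:-→d5:-→d6:-→d7:-→d8:-→d9:-→d10:-→d11:-→d12:-→d13:-→d14:-→d15:-→d16:-→d17:-→d18:-→d19:-→d20:-→d21:-→d22:-→d23:-→d24:-→d25:-→d26:-→d27:-→d28:-→d29:H4→d30:- -> H4
  + 0.0.0.0/0 (H6) depth=0
  + 242.224.0.0/11 (H0) depth=11
  + 81.16.0.0/12 (H3) depth=12
  lookup 242.224.0.187: bits 11110010111000000 walk d0:H6→d1:-→d2:-→d3:-→d4:-→d5:-→d6:-→d7:-→d8:-→d9:-→d10:-→d11:H0→d12:-→d13:-→d14:-→d15:-→d16:-→d17:- -> H0
  + 242.224.96.0/20 (H0) depth=20
  + 250.0.0.0/8 (H4) depth=8
  lookup 81.16.3.241: bits 010100010001 walk d0:H6→d1:-→d2:-→d3:-→d4:-→d5:-→d6:-→d7:-→d8:-→d9:-→d10:-→d11:-→d12:H3 -> H3
  lookup 142.153.96.210: bits 1 walk d0:H6→d1:- -> H6
  lookup 255.228.62.185: bits 111111111110010000111110101110 walk d0:H6→d1:-→d2:-→d3:-→d4:-→d5:-→d6:-→d7:-→d8:-→d9:-→d10:-→d11:-→d12:-→d13:-→d14:-→d15:-→d16:-→d17:-→d18:-→d19:-→d20:-→d21:-→d22:-→d23:-→d24:-→d25:-→d26:-→d27:-→d28:-→d29:H4→d30:- -> H4
  + 255.228.0.0/16 (H3) depth=16
  lookup 242.224.11.243: bits 11110010111000000 walk d0:H6→d1:-→d2:-→d3:-→d4:-→d5:-→d6:-→d7:-→d8:-→d9:-→d10:-→d11:H0→d12:-→d13:-→d14:-→d15:-→d16:-→d17:- -> H0

== LOOKUPS ==
["no-route","H4","H0","H3","H6","H4","H0"]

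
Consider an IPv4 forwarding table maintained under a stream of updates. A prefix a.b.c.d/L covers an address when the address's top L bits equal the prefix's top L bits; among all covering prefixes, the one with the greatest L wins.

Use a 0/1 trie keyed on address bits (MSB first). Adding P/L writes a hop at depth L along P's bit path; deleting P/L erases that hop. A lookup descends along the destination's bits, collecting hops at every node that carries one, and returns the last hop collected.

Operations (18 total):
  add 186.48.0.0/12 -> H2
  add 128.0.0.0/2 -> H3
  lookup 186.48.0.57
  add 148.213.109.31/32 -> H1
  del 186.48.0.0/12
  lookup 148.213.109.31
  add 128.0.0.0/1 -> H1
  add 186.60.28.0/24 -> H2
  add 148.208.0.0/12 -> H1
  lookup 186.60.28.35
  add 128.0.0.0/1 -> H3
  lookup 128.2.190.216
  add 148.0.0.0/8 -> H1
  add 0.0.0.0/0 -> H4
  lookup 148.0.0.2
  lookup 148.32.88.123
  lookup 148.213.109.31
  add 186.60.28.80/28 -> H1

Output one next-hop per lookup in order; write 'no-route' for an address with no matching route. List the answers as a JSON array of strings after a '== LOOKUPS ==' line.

Trace:
  + 186.48.0.0/12 (H2) depth=12
  + 128.0.0.0/2 (H3) depth=2
  Q 186.48.0.57: descend 101110100011 ; hops seen [H3,H2] ; pick H2
  + 148.213.109.31/32 (H1) depth=32
  del 186.48.0.0/12 (clear depth 12)
  Q 148.213.109.31: descend 10010100110101010110110100011111 ; hops seen [H3,H1] ; pick H1
  + 128.0.0.0/1 (H1) depth=1
  + 186.60.28.0/24 (H2) depth=24
  + 148.208.0.0/12 (H1) depth=12
  Q 186.60.28.35: descend 101110100011110000011100 ; hops seen [H1,H3,H2] ; pick H2
  + 128.0.0.0/1 (H3) depth=1
  Q 128.2.190.216: descend 100 ; hops seen [H3,H3] ; pick H3
  + 148.0.0.0/8 (H1) depth=8
  + 0.0.0.0/0 (H4) depth=0
  Q 148.0.0.2: descend 10010100 ; hops seen [H4,H3,H3,H1] ; pick H1
  Q 148.32.88.123: descend 10010100 ; hops seen [H4,H3,H3,H1] ; pick H1
  Q 148.213.109.31: descend 10010100110101010110110100011111 ; hops seen [H4,H3,H3,H1,H1,H1] ; pick H1
  + 186.60.28.80/28 (H1) depth=28

== LOOKUPS ==
["H2","H1","H2","H3","H1","H1","H1"]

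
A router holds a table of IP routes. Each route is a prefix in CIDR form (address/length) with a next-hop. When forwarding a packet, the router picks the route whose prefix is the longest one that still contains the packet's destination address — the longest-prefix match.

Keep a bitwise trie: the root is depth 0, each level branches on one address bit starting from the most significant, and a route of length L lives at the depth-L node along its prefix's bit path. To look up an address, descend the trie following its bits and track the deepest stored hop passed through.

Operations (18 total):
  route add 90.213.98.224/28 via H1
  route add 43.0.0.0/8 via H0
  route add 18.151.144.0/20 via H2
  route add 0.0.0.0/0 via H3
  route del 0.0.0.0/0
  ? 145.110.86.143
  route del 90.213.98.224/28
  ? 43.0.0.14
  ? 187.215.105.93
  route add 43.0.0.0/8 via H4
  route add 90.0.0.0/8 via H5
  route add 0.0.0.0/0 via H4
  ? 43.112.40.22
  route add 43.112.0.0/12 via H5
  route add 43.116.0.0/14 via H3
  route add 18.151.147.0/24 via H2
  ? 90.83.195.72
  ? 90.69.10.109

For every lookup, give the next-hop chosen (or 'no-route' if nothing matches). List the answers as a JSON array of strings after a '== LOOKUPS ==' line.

Trace:
  add 90.213.98.224/28 -> H1 at depth 28
  add 43.0.0.0/8 -> H0 at depth 8
  add 18.151.144.0/20 -> H2 at depth 20
  add 0.0.0.0/0 -> H3 at depth 0
  del 0.0.0.0/0 (clear depth 0)
  Q 145.110.86.143: descend ε ; hops seen [∅] ; pick no-route
  del 90.213.98.224/28 (clear depth 28)
  Q 43.0.0.14: descend 00101011 ; hops seen [H0] ; pick H0
  Q 187.215.105.93: descend ε ; hops seen [∅] ; pick no-route
  add 43.0.0.0/8 -> H4 at depth 8
  add 90.0.0.0/8 -> H5 at depth 8
  add 0.0.0.0/0 -> H4 at depth 0
  Q 43.112.40.22: descend 00101011 ; hops seen [H4,H4] ; pick H4
  add 43.112.0.0/12 -> H5 at depth 12
  add 43.116.0.0/14 -> H3 at depth 14
  add 18.151.147.0/24 -> H2 at depth 24
  Q 90.83.195.72: descend 01011010 ; hops seen [H4,H5] ; pick H5
  Q 90.69.10.109: descend 01011010 ; hops seen [H4,H5] ; pick H5

== LOOKUPS ==
["no-route","H0","no-route","H4","H5","H5"]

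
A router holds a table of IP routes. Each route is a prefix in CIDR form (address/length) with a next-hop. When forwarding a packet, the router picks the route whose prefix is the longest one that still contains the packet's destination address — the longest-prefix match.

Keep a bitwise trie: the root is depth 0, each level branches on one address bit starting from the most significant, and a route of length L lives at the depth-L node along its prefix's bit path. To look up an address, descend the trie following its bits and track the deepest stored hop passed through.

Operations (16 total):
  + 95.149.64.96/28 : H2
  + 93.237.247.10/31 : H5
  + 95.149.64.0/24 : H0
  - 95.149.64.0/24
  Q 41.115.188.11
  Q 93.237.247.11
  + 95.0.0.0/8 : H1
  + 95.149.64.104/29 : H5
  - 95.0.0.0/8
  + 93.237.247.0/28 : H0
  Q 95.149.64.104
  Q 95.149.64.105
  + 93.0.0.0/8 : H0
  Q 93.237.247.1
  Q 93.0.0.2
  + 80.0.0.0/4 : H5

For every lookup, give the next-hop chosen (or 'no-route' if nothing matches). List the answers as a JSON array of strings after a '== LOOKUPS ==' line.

Process each operation:
  + 95.149.64.96/28 (H2) depth=28
  + 93.237.247.10/31 (H5) depth=31
  + 95.149.64.0/24 (H0) depth=24
  - 95.149.64.0/24 clear@24
  lookup 41.115.188.11: bits 0 walk d0:-→d1:- -> no-route
  lookup 93.237.247.11: bits 0101110111101101111101110000101 walk d0:-→d1:-→d2:-→d3:-→d4:-→d5:-→d6:-→d7:-→d8:-→d9:-→d10:-→d11:-→d12:-→d13:-→d14:-→d15:-→d16:-→d17:-→d18:-→d19:-→d20:-→d21:-→d22:-→d23:-→d24:-→d25:-→d26:-→d27:-→d28:-→d29:-→d30:-→d31:H5 -> H5
  + 95.0.0.0/8 (H1) depth=8
  + 95.149.64.104/29 (H5) depth=29
  - 95.0.0.0/8 clear@8
  + 93.237.247.0/28 (H0) depth=28
  lookup 95.149.64.104: bits 01011111100101010100000001101 walk d0:-→d1:-→d2:-→d3:-→d4:-→d5:-→d6:-→d7:-→d8:-→d9:-→d10:-→d11:-→d12:-→d13:-→d14:-→d15:-→d16:-→d17:-→d18:-→d19:-→d20:-→d21:-→d22:-→d23:-→d24:-→d25:-→d26:-→d27:-→d28:H2→d29:H5 -> H5
  lookup 95.149.64.105: bits 01011111100101010100000001101 walk d0:-→d1:-→d2:-→d3:-→d4:-→d5:-→d6:-→d7:-→d8:-→d9:-→d10:-→d11:-→d12:-→d13:-→d14:-→d15:-→d16:-→d17:-→d18:-→d19:-→d20:-→d21:-→d22:-→d23:-→d24:-→d25:-→d26:-→d27:-→d28:H2→d29:H5 -> H5
  + 93.0.0.0/8 (H0) depth=8
  lookup 93.237.247.1: bits 0101110111101101111101110000 walk d0:-→d1:-→d2:-→d3:-→d4:-→d5:-→d6:-→d7:-→d8:H0→d9:-→d10:-→d11:-→d12:-→d13:-→d14:-→d15:-→d16:-→d17:-→d18:-→d19:-→d20:-→d21:-→d22:-→d23:-→d24:-→d25:-→d26:-→d27:-→d28:H0 -> H0
  lookup 93.0.0.2: bits 01011101 walk d0:-→d1:-→d2:-→d3:-→d4:-→d5:-→d6:-→d7:-→d8:H0 -> H0
  + 80.0.0.0/4 (H5) depth=4

== LOOKUPS ==
["no-route","H5","H5","H5","H0","H0"]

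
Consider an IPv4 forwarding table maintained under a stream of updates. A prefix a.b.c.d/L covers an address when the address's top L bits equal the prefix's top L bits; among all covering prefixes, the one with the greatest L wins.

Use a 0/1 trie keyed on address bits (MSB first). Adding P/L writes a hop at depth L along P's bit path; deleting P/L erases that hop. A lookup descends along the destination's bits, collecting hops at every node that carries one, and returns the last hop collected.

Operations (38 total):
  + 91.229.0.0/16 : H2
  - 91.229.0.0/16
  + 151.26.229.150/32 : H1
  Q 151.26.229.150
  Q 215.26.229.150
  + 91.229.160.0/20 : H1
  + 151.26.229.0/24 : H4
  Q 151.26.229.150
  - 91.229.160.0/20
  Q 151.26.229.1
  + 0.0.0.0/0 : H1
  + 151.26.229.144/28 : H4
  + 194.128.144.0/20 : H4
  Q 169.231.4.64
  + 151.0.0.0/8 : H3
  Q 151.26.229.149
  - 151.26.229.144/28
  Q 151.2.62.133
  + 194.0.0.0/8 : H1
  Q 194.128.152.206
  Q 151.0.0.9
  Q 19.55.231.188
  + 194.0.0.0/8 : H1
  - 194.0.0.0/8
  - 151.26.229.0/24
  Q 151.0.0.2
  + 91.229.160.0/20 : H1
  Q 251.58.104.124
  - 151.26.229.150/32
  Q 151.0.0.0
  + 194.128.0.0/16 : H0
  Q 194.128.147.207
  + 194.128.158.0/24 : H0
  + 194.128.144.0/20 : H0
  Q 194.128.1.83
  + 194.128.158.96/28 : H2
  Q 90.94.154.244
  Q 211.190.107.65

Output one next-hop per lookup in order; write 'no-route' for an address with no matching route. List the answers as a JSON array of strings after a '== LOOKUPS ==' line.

Apply in order:
  add 91.229.0.0/16 -> H2 at depth 16
  - 91.229.0.0/16 clear@16
  add 151.26.229.150/32 -> H1 at depth 32
  lookup 151.26.229.150: bits 10010111000110101110010110010110 walk d0:-→d1:-→d2:-→d3:-→d4:-→d5:-→d6:-→d7:-→d8:-→d9:-→d10:-→d11:-→d12:-→d13:-→d14:-→d15:-→d16:-→d17:-→d18:-→d19:-→d20:-→d21:-→d22:-→d23:-→d24:-→d25:-→d26:-→d27:-→d28:-→d29:-→d30:-→d31:-→d32:H1 -> H1
  lookup 215.26.229.150: bits 1 walk d0:-→d1:- -> no-route
  add 91.229.160.0/20 -> H1 at depth 20
  add 151.26.229.0/24 -> H4 at depth 24
  lookup 151.26.229.150: bits 10010111000110101110010110010110 walk d0:-→d1:-→d2:-→d3:-→d4:-→d5:-→d6:-→d7:-→d8:-→d9:-→d10:-→d11:-→d12:-→d13:-→d14:-→d15:-→d16:-→d17:-→d18:-→d19:-→d20:-→d21:-→d22:-→d23:-→d24:H4→d25:-→d26:-→d27:-→d28:-→d29:-→d30:-→d31:-→d32:H1 -> H1
  - 91.229.160.0/20 clear@20
  lookup 151.26.229.1: bits 100101110001101011100101 walk d0:-→d1:-→d2:-→d3:-→d4:-→d5:-→d6:-→d7:-→d8:-→d9:-→d10:-→d11:-→d12:-→d13:-→d14:-→d15:-→d16:-→d17:-→d18:-→d19:-→d20:-→d21:-→d22:-→d23:-→d24:H4 -> H4
  add 0.0.0.0/0 -> H1 at depth 0
  add 151.26.229.144/28 -> H4 at depth 28
  add 194.128.144.0/20 -> H4 at depth 20
  lookup 169.231.4.64: bits 10 walk d0:H1→d1:-→d2:- -> H1
  add 151.0.0.0/8 -> H3 at depth 8
  lookup 151.26.229.149: bits 100101110001101011100101100101 walk d0:H1→d1:-→d2:-→d3:-→d4:-→d5:-→d6:-→d7:-→d8:H3→d9:-→d10:-→d11:-→d12:-→d13:-→d14:-→d15:-→d16:-→d17:-→d18:-→d19:-→d20:-→d21:-→d22:-→d23:-→d24:H4→d25:-→d26:-→d27:-→d28:H4→d29:-→d30:- -> H4
  - 151.26.229.144/28 clear@28
  lookup 151.2.62.133: bits 10010111000 walk d0:H1→d1:-→d2:-→d3:-→d4:-→d5:-→d6:-→d7:-→d8:H3→d9:-→d10:-→d11:- -> H3
  add 194.0.0.0/8 -> H1 at depth 8
  lookup 194.128.152.206: bits 11000010100000001001 walk d0:H1→d1:-→d2:-→d3:-→d4:-→d5:-→d6:-→d7:-→d8:H1→d9:-→d10:-→d11:-→d12:-→d13:-→d14:-→d15:-→d16:-→d17:-→d18:-→d19:-→d20:H4 -> H4
  lookup 151.0.0.9: bits 10010111000 walk d0:H1→d1:-→d2:-→d3:-→d4:-→d5:-→d6:-→d7:-→d8:H3→d9:-→d10:-→d11:- -> H3
  lookup 19.55.231.188: bits 0 walk d0:H1→d1:- -> H1
  add 194.0.0.0/8 -> H1 at depth 8
  - 194.0.0.0/8 clear@8
  - 151.26.229.0/24 clear@24
  lookup 151.0.0.2: bits 10010111000 walk d0:H1→d1:-→d2:-→d3:-→d4:-→d5:-→d6:-→d7:-→d8:H3→d9:-→d10:-→d11:- -> H3
  add 91.229.160.0/20 -> H1 at depth 20
  lookup 251.58.104.124: bits 11 walk d0:H1→d1:-→d2:- -> H1
  - 151.26.229.150/32 clear@32
  lookup 151.0.0.0: bits 10010111000 walk d0:H1→d1:-→d2:-→d3:-→d4:-→d5:-→d6:-→d7:-→d8:H3→d9:-→d10:-→d11:- -> H3
  add 194.128.0.0/16 -> H0 at depth 16
  lookup 194.128.147.207: bits 11000010100000001001 walk d0:H1→d1:-→d2:-→d3:-→d4:-→d5:-→d6:-→d7:-→d8:-→d9:-→d10:-→d11:-→d12:-→d13:-→d14:-→d15:-→d16:H0→d17:-→d18:-→d19:-→d20:H4 -> H4
  add 194.128.158.0/24 -> H0 at depth 24
  add 194.128.144.0/20 -> H0 at depth 20
  lookup 194.128.1.83: bits 1100001010000000 walk d0:H1→d1:-→d2:-→d3:-→d4:-→d5:-→d6:-→d7:-→d8:-→d9:-→d10:-→d11:-→d12:-→d13:-→d14:-→d15:-→d16:H0 -> H0
  add 194.128.158.96/28 -> H2 at depth 28
  lookup 90.94.154.244: bits 0101101 walk d0:H1→d1:-→d2:-→d3:-→d4:-→d5:-→d6:-→d7:- -> H1
  lookup 211.190.107.65: bits 110 walk d0:H1→d1:-→d2:-→d3:- -> H1

== LOOKUPS ==
["H1","no-route","H1","H4","H1","H4","H3","H4","H3","H1","H3","H1","H3","H4","H0","H1","H1"]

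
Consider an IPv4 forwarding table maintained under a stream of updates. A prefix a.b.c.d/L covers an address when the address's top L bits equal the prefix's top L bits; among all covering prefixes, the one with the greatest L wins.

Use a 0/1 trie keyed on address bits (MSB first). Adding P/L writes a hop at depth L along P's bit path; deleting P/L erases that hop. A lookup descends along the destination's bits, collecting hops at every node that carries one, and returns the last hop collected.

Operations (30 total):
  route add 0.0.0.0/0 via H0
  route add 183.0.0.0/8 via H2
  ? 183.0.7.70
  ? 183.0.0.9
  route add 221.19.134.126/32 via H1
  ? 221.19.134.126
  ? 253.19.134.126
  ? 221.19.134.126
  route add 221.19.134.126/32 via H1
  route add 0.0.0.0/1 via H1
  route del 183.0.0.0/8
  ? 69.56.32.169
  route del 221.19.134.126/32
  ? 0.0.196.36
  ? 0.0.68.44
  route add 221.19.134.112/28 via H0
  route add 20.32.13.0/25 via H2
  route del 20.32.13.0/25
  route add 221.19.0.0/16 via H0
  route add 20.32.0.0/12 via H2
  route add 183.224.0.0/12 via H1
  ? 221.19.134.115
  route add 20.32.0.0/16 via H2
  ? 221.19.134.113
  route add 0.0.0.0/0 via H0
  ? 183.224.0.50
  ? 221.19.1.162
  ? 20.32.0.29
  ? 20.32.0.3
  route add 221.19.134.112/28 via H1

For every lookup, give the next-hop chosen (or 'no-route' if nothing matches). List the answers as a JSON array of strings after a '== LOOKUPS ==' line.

Apply in order:
  + 0.0.0.0/0 (H0) depth=0
  + 183.0.0.0/8 (H2) depth=8
  lookup 183.0.7.70: bits 10110111 walk d0:H0→d1:-→d2:-→d3:-→d4:-→d5:-→d6:-→d7:-→d8:H2 -> H2
  lookup 183.0.0.9: bits 10110111 walk d0:H0→d1:-→d2:-→d3:-→d4:-→d5:-→d6:-→d7:-→d8:H2 -> H2
  + 221.19.134.126/32 (H1) depth=32
  lookup 221.19.134.126: bits 11011101000100111000011001111110 walk d0:H0→d1:-→d2:-→d3:-→d4:-→d5:-→d6:-→d7:-→d8:-→d9:-→d10:-→d11:-→d12:-→d13:-→d14:-→d15:-→d16:-→d17:-→d18:-→d19:-→d20:-→d21:-→d22:-→d23:-→d24:-→d25:-→d26:-→d27:-→d28:-→d29:-→d30:-→d31:-→d32:H1 -> H1
  lookup 253.19.134.126: bits 11 walk d0:H0→d1:-→d2:- -> H0
  lookup 221.19.134.126: bits 11011101000100111000011001111110 walk d0:H0→d1:-→d2:-→d3:-→d4:-→d5:-→d6:-→d7:-→d8:-→d9:-→d10:-→d11:-→d12:-→d13:-→d14:-→d15:-→d16:-→d17:-→d18:-→d19:-→d20:-→d21:-→d22:-→d23:-→d24:-→d25:-→d26:-→d27:-→d28:-→d29:-→d30:-→d31:-→d32:H1 -> H1
  + 221.19.134.126/32 (H1) depth=32
  + 0.0.0.0/1 (H1) depth=1
  del 183.0.0.0/8 (clear depth 8)
  lookup 69.56.32.169: bits 0 walk d0:H0→d1:H1 -> H1
  del 221.19.134.126/32 (clear depth 32)
  lookup 0.0.196.36: bits 0 walk d0:H0→d1:H1 -> H1
  lookup 0.0.68.44: bits 0 walk d0:H0→d1:H1 -> H1
  + 221.19.134.112/28 (H0) depth=28
  + 20.32.13.0/25 (H2) depth=25
  del 20.32.13.0/25 (clear depth 25)
  + 221.19.0.0/16 (H0) depth=16
  + 20.32.0.0/12 (H2) depth=12
  + 183.224.0.0/12 (H1) depth=12
  lookup 221.19.134.115: bits 1101110100010011100001100111 walk d0:H0→d1:-→d2:-→d3:-→d4:-→d5:-→d6:-→d7:-→d8:-→d9:-→d10:-→d11:-→d12:-→d13:-→d14:-→d15:-→d16:H0→d17:-→d18:-→d19:-→d20:-→d21:-→d22:-→d23:-→d24:-→d25:-→d26:-→d27:-→d28:H0 -> H0
  + 20.32.0.0/16 (H2) depth=16
  lookup 221.19.134.113: bits 1101110100010011100001100111 walk d0:H0→d1:-→d2:-→d3:-→d4:-→d5:-→d6:-→d7:-→d8:-→d9:-→d10:-→d11:-→d12:-→d13:-→d14:-→d15:-→d16:H0→d17:-→d18:-→d19:-→d20:-→d21:-→d22:-→d23:-→d24:-→d25:-→d26:-→d27:-→d28:H0 -> H0
  + 0.0.0.0/0 (H0) depth=0
  lookup 183.224.0.50: bits 101101111110 walk d0:H0→d1:-→d2:-→d3:-→d4:-→d5:-→d6:-→d7:-→d8:-→d9:-→d10:-→d11:-→d12:H1 -> H1
  lookup 221.19.1.162: bits 1101110100010011 walk d0:H0→d1:-→d2:-→d3:-→d4:-→d5:-→d6:-→d7:-→d8:-→d9:-→d10:-→d11:-→d12:-→d13:-→d14:-→d15:-→d16:H0 -> H0
  lookup 20.32.0.29: bits 00010100001000000000 walk d0:H0→d1:H1→d2:-→d3:-→d4:-→d5:-→d6:-→d7:-→d8:-→d9:-→d10:-→d11:-→d12:H2→d13:-→d14:-→d15:-→d16:H2→d17:-→d18:-→d19:-→d20:- -> H2
  lookup 20.32.0.3: bits 00010100001000000000 walk d0:H0→d1:H1→d2:-→d3:-→d4:-→d5:-→d6:-→d7:-→d8:-→d9:-→d10:-→d11:-→d12:H2→d13:-→d14:-→d15:-→d16:H2→d17:-→d18:-→d19:-→d20:- -> H2
  + 221.19.134.112/28 (H1) depth=28

== LOOKUPS ==
["H2","H2","H1","H0","H1","H1","H1","H1","H0","H0","H1","H0","H2","H2"]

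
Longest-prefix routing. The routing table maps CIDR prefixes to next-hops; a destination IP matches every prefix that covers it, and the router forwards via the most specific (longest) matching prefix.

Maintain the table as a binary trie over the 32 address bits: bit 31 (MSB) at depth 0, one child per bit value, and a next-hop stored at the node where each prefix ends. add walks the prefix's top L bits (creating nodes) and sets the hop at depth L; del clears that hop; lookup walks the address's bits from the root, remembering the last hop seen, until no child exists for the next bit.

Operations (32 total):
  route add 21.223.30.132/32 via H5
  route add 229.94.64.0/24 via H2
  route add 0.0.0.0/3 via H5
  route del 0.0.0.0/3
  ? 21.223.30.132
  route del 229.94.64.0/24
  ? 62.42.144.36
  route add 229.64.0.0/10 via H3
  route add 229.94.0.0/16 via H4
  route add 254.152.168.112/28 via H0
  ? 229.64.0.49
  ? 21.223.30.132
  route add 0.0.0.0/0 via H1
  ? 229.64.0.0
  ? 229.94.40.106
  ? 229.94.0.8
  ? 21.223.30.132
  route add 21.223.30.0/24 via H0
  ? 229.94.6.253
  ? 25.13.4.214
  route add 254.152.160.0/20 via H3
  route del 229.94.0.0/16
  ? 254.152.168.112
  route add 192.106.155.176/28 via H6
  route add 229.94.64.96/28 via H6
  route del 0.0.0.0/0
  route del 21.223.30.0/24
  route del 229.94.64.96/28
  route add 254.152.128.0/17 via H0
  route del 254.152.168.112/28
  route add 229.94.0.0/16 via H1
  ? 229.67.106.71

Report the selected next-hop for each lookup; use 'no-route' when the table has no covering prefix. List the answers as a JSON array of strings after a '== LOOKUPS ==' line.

Process each operation:
  add 21.223.30.132/32 -> H5 at depth 32
  add 229.94.64.0/24 -> H2 at depth 24
  add 0.0.0.0/3 -> H5 at depth 3
  del 0.0.0.0/3 (clear depth 3)
  Q 21.223.30.132: descend 00010101110111110001111010000100 ; hops seen [H5] ; pick H5
  del 229.94.64.0/24 (clear depth 24)
  Q 62.42.144.36: descend 00 ; hops seen [∅] ; pick no-route
  add 229.64.0.0/10 -> H3 at depth 10
  add 229.94.0.0/16 -> H4 at depth 16
  add 254.152.168.112/28 -> H0 at depth 28
  Q 229.64.0.49: descend 11100101010 ; hops seen [H3] ; pick H3
  Q 21.223.30.132: descend 00010101110111110001111010000100 ; hops seen [H5] ; pick H5
  add 0.0.0.0/0 -> H1 at depth 0
  Q 229.64.0.0: descend 11100101010 ; hops seen [H1,H3] ; pick H3
  Q 229.94.40.106: descend 11100101010111100 ; hops seen [H1,H3,H4] ; pick H4
  Q 229.94.0.8: descend 11100101010111100 ; hops seen [H1,H3,H4] ; pick H4
  Q 21.223.30.132: descend 00010101110111110001111010000100 ; hops seen [H1,H5] ; pick H5
  add 21.223.30.0/24 -> H0 at depth 24
  Q 229.94.6.253: descend 11100101010111100 ; hops seen [H1,H3,H4] ; pick H4
  Q 25.13.4.214: descend 0001 ; hops seen [H1] ; pick H1
  add 254.152.160.0/20 -> H3 at depth 20
  del 229.94.0.0/16 (clear depth 16)
  Q 254.152.168.112: descend 1111111010011000101010000111 ; hops seen [H1,H3,H0] ; pick H0
  add 192.106.155.176/28 -> H6 at depth 28
  add 229.94.64.96/28 -> H6 at depth 28
  del 0.0.0.0/0 (clear depth 0)
  del 21.223.30.0/24 (clear depth 24)
  del 229.94.64.96/28 (clear depth 28)
  add 254.152.128.0/17 -> H0 at depth 17
  del 254.152.168.112/28 (clear depth 28)
  add 229.94.0.0/16 -> H1 at depth 16
  Q 229.67.106.71: descend 11100101010 ; hops seen [H3] ; pick H3

== LOOKUPS ==
["H5","no-route","H3","H5","H3","H4","H4","H5","H4","H1","H0","H3"]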